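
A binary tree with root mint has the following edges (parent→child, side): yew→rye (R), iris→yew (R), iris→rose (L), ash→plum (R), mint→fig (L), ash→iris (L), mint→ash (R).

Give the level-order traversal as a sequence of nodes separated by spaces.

Level-order visits nodes level by level from the root, left to right within each level.
Level 0: mint
Level 1: fig, ash
Level 2: iris, plum
Level 3: rose, yew
Level 4: rye

mint fig ash iris plum rose yew rye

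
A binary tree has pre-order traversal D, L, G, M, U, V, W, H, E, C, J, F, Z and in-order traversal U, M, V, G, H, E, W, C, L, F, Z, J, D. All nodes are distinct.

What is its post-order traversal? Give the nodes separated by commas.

U, V, M, E, H, C, W, G, Z, F, J, L, D

The first element of pre-order is the root; it splits in-order into left and right subtrees.
Root D: left subtree has 12 nodes {U, M, V, G, H, E, W, C, L, F, Z, J}, right has 0 { }.
  Root L: left subtree has 8 nodes {U, M, V, G, H, E, W, C}, right has 3 {F, Z, J}.
    Root G: left subtree has 3 nodes {U, M, V}, right has 4 {H, E, W, C}.
      Root M: left subtree has 1 node {U}, right has 1 {V}.
      Root W: left subtree has 2 nodes {H, E}, right has 1 {C}.
        Root H: left subtree has 0 nodes { }, right has 1 {E}.
    Root J: left subtree has 2 nodes {F, Z}, right has 0 { }.
      Root F: left subtree has 0 nodes { }, right has 1 {Z}.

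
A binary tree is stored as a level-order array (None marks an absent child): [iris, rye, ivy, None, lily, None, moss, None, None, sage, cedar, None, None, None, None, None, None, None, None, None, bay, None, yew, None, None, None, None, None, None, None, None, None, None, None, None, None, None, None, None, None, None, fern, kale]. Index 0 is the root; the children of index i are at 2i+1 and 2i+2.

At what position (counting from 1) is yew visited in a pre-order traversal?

Pre-order visits the node, then its left subtree, then its right subtree.
Visit iris.
At iris: go left to rye.
  Visit rye.
  At rye: no left child.
  At rye: go right to lily.
    Visit lily.
    At lily: go left to sage.
      Visit sage.
      At sage: no left child.
      At sage: go right to bay.
        Visit bay.
        At bay: go left to fern.
          fern is a leaf — visit fern.
        At bay: go right to kale.
          kale is a leaf — visit kale.
    At lily: go right to cedar.
      Visit cedar.
      At cedar: no left child.
      At cedar: go right to yew.
        yew is a leaf — visit yew.
At iris: go right to ivy.
  Visit ivy.
  At ivy: no left child.
  At ivy: go right to moss.
    moss is a leaf — visit moss.
Full pre-order sequence: iris, rye, lily, sage, bay, fern, kale, cedar, yew, ivy, moss.

9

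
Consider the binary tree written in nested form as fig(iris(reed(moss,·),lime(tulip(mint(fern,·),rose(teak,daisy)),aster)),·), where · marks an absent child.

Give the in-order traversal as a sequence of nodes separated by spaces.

moss reed iris fern mint tulip teak rose daisy lime aster fig

In-order visits the left subtree, then the node, then the right subtree.
At fig: go left to iris.
  At iris: go left to reed.
    At reed: go left to moss.
      moss is a leaf — visit moss.
    Visit reed.
    At reed: no right child.
  Visit iris.
  At iris: go right to lime.
    At lime: go left to tulip.
      At tulip: go left to mint.
        At mint: go left to fern.
          fern is a leaf — visit fern.
        Visit mint.
        At mint: no right child.
      Visit tulip.
      At tulip: go right to rose.
        At rose: go left to teak.
          teak is a leaf — visit teak.
        Visit rose.
        At rose: go right to daisy.
          daisy is a leaf — visit daisy.
    Visit lime.
    At lime: go right to aster.
      aster is a leaf — visit aster.
Visit fig.
At fig: no right child.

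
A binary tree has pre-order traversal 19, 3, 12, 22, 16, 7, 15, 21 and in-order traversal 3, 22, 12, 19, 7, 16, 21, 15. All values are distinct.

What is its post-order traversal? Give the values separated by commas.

The first element of pre-order is the root; it splits in-order into left and right subtrees.
Root 19: left subtree has 3 nodes {3, 22, 12}, right has 4 {7, 16, 21, 15}.
  Root 3: left subtree has 0 nodes { }, right has 2 {22, 12}.
    Root 12: left subtree has 1 node {22}, right has 0 { }.
  Root 16: left subtree has 1 node {7}, right has 2 {21, 15}.
    Root 15: left subtree has 1 node {21}, right has 0 { }.

22, 12, 3, 7, 21, 15, 16, 19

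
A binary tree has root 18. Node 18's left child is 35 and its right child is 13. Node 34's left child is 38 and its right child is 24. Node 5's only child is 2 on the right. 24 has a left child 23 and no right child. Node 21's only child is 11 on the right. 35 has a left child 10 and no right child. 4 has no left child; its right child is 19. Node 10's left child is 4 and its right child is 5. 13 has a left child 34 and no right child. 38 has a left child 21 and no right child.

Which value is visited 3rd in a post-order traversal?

Post-order visits the left subtree, then the right subtree, then the node.
At 18: go left to 35.
  At 35: go left to 10.
    At 10: go left to 4.
      At 4: no left child.
      At 4: go right to 19.
        19 is a leaf — visit 19.
      Visit 4.
    At 10: go right to 5.
      At 5: no left child.
      At 5: go right to 2.
        2 is a leaf — visit 2.
      Visit 5.
    Visit 10.
  At 35: no right child.
  Visit 35.
At 18: go right to 13.
  At 13: go left to 34.
    At 34: go left to 38.
      At 38: go left to 21.
        At 21: no left child.
        At 21: go right to 11.
          11 is a leaf — visit 11.
        Visit 21.
      At 38: no right child.
      Visit 38.
    At 34: go right to 24.
      At 24: go left to 23.
        23 is a leaf — visit 23.
      At 24: no right child.
      Visit 24.
    Visit 34.
  At 13: no right child.
  Visit 13.
Visit 18.
Full post-order sequence: 19, 4, 2, 5, 10, 35, 11, 21, 38, 23, 24, 34, 13, 18.

2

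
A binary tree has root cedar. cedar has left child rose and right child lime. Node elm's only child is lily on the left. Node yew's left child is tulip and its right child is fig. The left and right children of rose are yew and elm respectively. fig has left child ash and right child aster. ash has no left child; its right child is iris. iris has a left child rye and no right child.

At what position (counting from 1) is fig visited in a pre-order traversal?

Pre-order visits the node, then its left subtree, then its right subtree.
Visit cedar.
At cedar: go left to rose.
  Visit rose.
  At rose: go left to yew.
    Visit yew.
    At yew: go left to tulip.
      tulip is a leaf — visit tulip.
    At yew: go right to fig.
      Visit fig.
      At fig: go left to ash.
        Visit ash.
        At ash: no left child.
        At ash: go right to iris.
          Visit iris.
          At iris: go left to rye.
            rye is a leaf — visit rye.
          At iris: no right child.
      At fig: go right to aster.
        aster is a leaf — visit aster.
  At rose: go right to elm.
    Visit elm.
    At elm: go left to lily.
      lily is a leaf — visit lily.
    At elm: no right child.
At cedar: go right to lime.
  lime is a leaf — visit lime.
Full pre-order sequence: cedar, rose, yew, tulip, fig, ash, iris, rye, aster, elm, lily, lime.

5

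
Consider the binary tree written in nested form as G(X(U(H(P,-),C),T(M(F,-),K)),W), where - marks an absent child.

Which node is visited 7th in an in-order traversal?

In-order visits the left subtree, then the node, then the right subtree.
At G: go left to X.
  At X: go left to U.
    At U: go left to H.
      At H: go left to P.
        P is a leaf — visit P.
      Visit H.
      At H: no right child.
    Visit U.
    At U: go right to C.
      C is a leaf — visit C.
  Visit X.
  At X: go right to T.
    At T: go left to M.
      At M: go left to F.
        F is a leaf — visit F.
      Visit M.
      At M: no right child.
    Visit T.
    At T: go right to K.
      K is a leaf — visit K.
Visit G.
At G: go right to W.
  W is a leaf — visit W.
Full in-order sequence: P, H, U, C, X, F, M, T, K, G, W.

M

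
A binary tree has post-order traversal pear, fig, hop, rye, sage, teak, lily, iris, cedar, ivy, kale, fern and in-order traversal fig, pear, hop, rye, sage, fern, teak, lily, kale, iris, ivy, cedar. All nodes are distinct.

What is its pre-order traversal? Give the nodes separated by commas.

The last element of post-order is the root; it splits in-order into left and right subtrees.
Root fern: left subtree has 5 nodes {fig, pear, hop, rye, sage}, right has 6 {teak, lily, kale, iris, ivy, cedar}.
  Root sage: left subtree has 4 nodes {fig, pear, hop, rye}, right has 0 { }.
    Root rye: left subtree has 3 nodes {fig, pear, hop}, right has 0 { }.
      Root hop: left subtree has 2 nodes {fig, pear}, right has 0 { }.
        Root fig: left subtree has 0 nodes { }, right has 1 {pear}.
  Root kale: left subtree has 2 nodes {teak, lily}, right has 3 {iris, ivy, cedar}.
    Root lily: left subtree has 1 node {teak}, right has 0 { }.
    Root ivy: left subtree has 1 node {iris}, right has 1 {cedar}.

fern, sage, rye, hop, fig, pear, kale, lily, teak, ivy, iris, cedar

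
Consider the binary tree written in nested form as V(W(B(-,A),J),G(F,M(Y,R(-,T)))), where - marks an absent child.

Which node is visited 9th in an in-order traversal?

In-order visits the left subtree, then the node, then the right subtree.
At V: go left to W.
  At W: go left to B.
    At B: no left child.
    Visit B.
    At B: go right to A.
      A is a leaf — visit A.
  Visit W.
  At W: go right to J.
    J is a leaf — visit J.
Visit V.
At V: go right to G.
  At G: go left to F.
    F is a leaf — visit F.
  Visit G.
  At G: go right to M.
    At M: go left to Y.
      Y is a leaf — visit Y.
    Visit M.
    At M: go right to R.
      At R: no left child.
      Visit R.
      At R: go right to T.
        T is a leaf — visit T.
Full in-order sequence: B, A, W, J, V, F, G, Y, M, R, T.

M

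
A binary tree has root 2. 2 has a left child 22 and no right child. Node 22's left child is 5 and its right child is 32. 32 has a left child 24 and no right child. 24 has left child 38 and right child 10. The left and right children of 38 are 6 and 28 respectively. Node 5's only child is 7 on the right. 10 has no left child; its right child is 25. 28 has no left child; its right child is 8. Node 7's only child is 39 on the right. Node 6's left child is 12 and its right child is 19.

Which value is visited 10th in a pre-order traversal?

12

Pre-order visits the node, then its left subtree, then its right subtree.
Visit 2.
At 2: go left to 22.
  Visit 22.
  At 22: go left to 5.
    Visit 5.
    At 5: no left child.
    At 5: go right to 7.
      Visit 7.
      At 7: no left child.
      At 7: go right to 39.
        39 is a leaf — visit 39.
  At 22: go right to 32.
    Visit 32.
    At 32: go left to 24.
      Visit 24.
      At 24: go left to 38.
        Visit 38.
        At 38: go left to 6.
          Visit 6.
          At 6: go left to 12.
            12 is a leaf — visit 12.
          At 6: go right to 19.
            19 is a leaf — visit 19.
        At 38: go right to 28.
          Visit 28.
          At 28: no left child.
          At 28: go right to 8.
            8 is a leaf — visit 8.
      At 24: go right to 10.
        Visit 10.
        At 10: no left child.
        At 10: go right to 25.
          25 is a leaf — visit 25.
    At 32: no right child.
At 2: no right child.
Full pre-order sequence: 2, 22, 5, 7, 39, 32, 24, 38, 6, 12, 19, 28, 8, 10, 25.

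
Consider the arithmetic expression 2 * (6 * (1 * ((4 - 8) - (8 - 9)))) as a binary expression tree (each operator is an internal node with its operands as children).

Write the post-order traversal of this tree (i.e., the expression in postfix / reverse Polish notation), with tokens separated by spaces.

2 6 1 4 8 - 8 9 - - * * *

Post-order on an expression tree gives postfix notation: for each operator, emit left operand, right operand, then the operator.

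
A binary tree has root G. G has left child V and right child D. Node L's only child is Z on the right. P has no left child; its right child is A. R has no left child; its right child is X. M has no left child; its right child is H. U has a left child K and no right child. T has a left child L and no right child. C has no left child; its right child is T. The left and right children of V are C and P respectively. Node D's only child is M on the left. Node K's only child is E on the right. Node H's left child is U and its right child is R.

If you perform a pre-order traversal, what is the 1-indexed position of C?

Pre-order visits the node, then its left subtree, then its right subtree.
Visit G.
At G: go left to V.
  Visit V.
  At V: go left to C.
    Visit C.
    At C: no left child.
    At C: go right to T.
      Visit T.
      At T: go left to L.
        Visit L.
        At L: no left child.
        At L: go right to Z.
          Z is a leaf — visit Z.
      At T: no right child.
  At V: go right to P.
    Visit P.
    At P: no left child.
    At P: go right to A.
      A is a leaf — visit A.
At G: go right to D.
  Visit D.
  At D: go left to M.
    Visit M.
    At M: no left child.
    At M: go right to H.
      Visit H.
      At H: go left to U.
        Visit U.
        At U: go left to K.
          Visit K.
          At K: no left child.
          At K: go right to E.
            E is a leaf — visit E.
        At U: no right child.
      At H: go right to R.
        Visit R.
        At R: no left child.
        At R: go right to X.
          X is a leaf — visit X.
  At D: no right child.
Full pre-order sequence: G, V, C, T, L, Z, P, A, D, M, H, U, K, E, R, X.

3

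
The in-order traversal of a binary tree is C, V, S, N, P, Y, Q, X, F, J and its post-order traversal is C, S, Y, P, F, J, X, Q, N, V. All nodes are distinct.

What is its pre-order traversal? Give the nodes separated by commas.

The last element of post-order is the root; it splits in-order into left and right subtrees.
Root V: left subtree has 1 node {C}, right has 8 {S, N, P, Y, Q, X, F, J}.
  Root N: left subtree has 1 node {S}, right has 6 {P, Y, Q, X, F, J}.
    Root Q: left subtree has 2 nodes {P, Y}, right has 3 {X, F, J}.
      Root P: left subtree has 0 nodes { }, right has 1 {Y}.
      Root X: left subtree has 0 nodes { }, right has 2 {F, J}.
        Root J: left subtree has 1 node {F}, right has 0 { }.

V, C, N, S, Q, P, Y, X, J, F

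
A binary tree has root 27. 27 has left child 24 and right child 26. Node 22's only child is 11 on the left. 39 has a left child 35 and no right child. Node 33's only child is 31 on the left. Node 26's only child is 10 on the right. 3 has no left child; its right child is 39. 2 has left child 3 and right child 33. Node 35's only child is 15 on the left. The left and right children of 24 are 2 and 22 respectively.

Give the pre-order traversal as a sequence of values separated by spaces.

27 24 2 3 39 35 15 33 31 22 11 26 10

Pre-order visits the node, then its left subtree, then its right subtree.
Visit 27.
At 27: go left to 24.
  Visit 24.
  At 24: go left to 2.
    Visit 2.
    At 2: go left to 3.
      Visit 3.
      At 3: no left child.
      At 3: go right to 39.
        Visit 39.
        At 39: go left to 35.
          Visit 35.
          At 35: go left to 15.
            15 is a leaf — visit 15.
          At 35: no right child.
        At 39: no right child.
    At 2: go right to 33.
      Visit 33.
      At 33: go left to 31.
        31 is a leaf — visit 31.
      At 33: no right child.
  At 24: go right to 22.
    Visit 22.
    At 22: go left to 11.
      11 is a leaf — visit 11.
    At 22: no right child.
At 27: go right to 26.
  Visit 26.
  At 26: no left child.
  At 26: go right to 10.
    10 is a leaf — visit 10.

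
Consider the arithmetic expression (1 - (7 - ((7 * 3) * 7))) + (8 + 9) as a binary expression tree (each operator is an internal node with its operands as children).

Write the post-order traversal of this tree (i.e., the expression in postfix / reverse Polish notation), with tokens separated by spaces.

Post-order on an expression tree gives postfix notation: for each operator, emit left operand, right operand, then the operator.

1 7 7 3 * 7 * - - 8 9 + +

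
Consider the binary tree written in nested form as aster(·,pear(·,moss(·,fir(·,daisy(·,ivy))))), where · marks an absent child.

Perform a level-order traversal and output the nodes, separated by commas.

aster, pear, moss, fir, daisy, ivy

Level-order visits nodes level by level from the root, left to right within each level.
Level 0: aster
Level 1: pear
Level 2: moss
Level 3: fir
Level 4: daisy
Level 5: ivy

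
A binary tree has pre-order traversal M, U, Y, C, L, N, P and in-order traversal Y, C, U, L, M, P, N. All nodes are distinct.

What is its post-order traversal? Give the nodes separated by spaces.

C Y L U P N M

The first element of pre-order is the root; it splits in-order into left and right subtrees.
Root M: left subtree has 4 nodes {Y, C, U, L}, right has 2 {P, N}.
  Root U: left subtree has 2 nodes {Y, C}, right has 1 {L}.
    Root Y: left subtree has 0 nodes { }, right has 1 {C}.
  Root N: left subtree has 1 node {P}, right has 0 { }.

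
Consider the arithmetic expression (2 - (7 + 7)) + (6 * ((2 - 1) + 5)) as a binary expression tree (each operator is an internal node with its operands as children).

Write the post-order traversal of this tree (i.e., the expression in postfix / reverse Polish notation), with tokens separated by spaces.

2 7 7 + - 6 2 1 - 5 + * +

Post-order on an expression tree gives postfix notation: for each operator, emit left operand, right operand, then the operator.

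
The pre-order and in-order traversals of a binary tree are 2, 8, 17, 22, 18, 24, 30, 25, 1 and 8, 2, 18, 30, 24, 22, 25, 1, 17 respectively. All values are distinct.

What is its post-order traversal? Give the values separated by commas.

The first element of pre-order is the root; it splits in-order into left and right subtrees.
Root 2: left subtree has 1 node {8}, right has 7 {18, 30, 24, 22, 25, 1, 17}.
  Root 17: left subtree has 6 nodes {18, 30, 24, 22, 25, 1}, right has 0 { }.
    Root 22: left subtree has 3 nodes {18, 30, 24}, right has 2 {25, 1}.
      Root 18: left subtree has 0 nodes { }, right has 2 {30, 24}.
        Root 24: left subtree has 1 node {30}, right has 0 { }.
      Root 25: left subtree has 0 nodes { }, right has 1 {1}.

8, 30, 24, 18, 1, 25, 22, 17, 2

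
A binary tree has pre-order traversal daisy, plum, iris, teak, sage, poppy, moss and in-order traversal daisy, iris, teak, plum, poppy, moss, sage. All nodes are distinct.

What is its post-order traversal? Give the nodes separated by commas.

The first element of pre-order is the root; it splits in-order into left and right subtrees.
Root daisy: left subtree has 0 nodes { }, right has 6 {iris, teak, plum, poppy, moss, sage}.
  Root plum: left subtree has 2 nodes {iris, teak}, right has 3 {poppy, moss, sage}.
    Root iris: left subtree has 0 nodes { }, right has 1 {teak}.
    Root sage: left subtree has 2 nodes {poppy, moss}, right has 0 { }.
      Root poppy: left subtree has 0 nodes { }, right has 1 {moss}.

teak, iris, moss, poppy, sage, plum, daisy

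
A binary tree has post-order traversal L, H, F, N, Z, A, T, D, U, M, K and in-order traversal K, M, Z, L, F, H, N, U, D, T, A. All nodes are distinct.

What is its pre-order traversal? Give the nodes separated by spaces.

The last element of post-order is the root; it splits in-order into left and right subtrees.
Root K: left subtree has 0 nodes { }, right has 10 {M, Z, L, F, H, N, U, D, T, A}.
  Root M: left subtree has 0 nodes { }, right has 9 {Z, L, F, H, N, U, D, T, A}.
    Root U: left subtree has 5 nodes {Z, L, F, H, N}, right has 3 {D, T, A}.
      Root Z: left subtree has 0 nodes { }, right has 4 {L, F, H, N}.
        Root N: left subtree has 3 nodes {L, F, H}, right has 0 { }.
          Root F: left subtree has 1 node {L}, right has 1 {H}.
      Root D: left subtree has 0 nodes { }, right has 2 {T, A}.
        Root T: left subtree has 0 nodes { }, right has 1 {A}.

K M U Z N F L H D T A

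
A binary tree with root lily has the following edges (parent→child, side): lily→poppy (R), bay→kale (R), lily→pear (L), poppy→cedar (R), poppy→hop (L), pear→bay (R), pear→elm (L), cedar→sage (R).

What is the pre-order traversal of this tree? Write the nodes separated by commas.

lily, pear, elm, bay, kale, poppy, hop, cedar, sage

Pre-order visits the node, then its left subtree, then its right subtree.
Visit lily.
At lily: go left to pear.
  Visit pear.
  At pear: go left to elm.
    elm is a leaf — visit elm.
  At pear: go right to bay.
    Visit bay.
    At bay: no left child.
    At bay: go right to kale.
      kale is a leaf — visit kale.
At lily: go right to poppy.
  Visit poppy.
  At poppy: go left to hop.
    hop is a leaf — visit hop.
  At poppy: go right to cedar.
    Visit cedar.
    At cedar: no left child.
    At cedar: go right to sage.
      sage is a leaf — visit sage.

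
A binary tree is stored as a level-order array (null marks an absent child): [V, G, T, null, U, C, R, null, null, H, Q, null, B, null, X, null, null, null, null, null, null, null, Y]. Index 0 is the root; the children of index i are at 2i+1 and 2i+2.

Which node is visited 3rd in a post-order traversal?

Q

Post-order visits the left subtree, then the right subtree, then the node.
At V: go left to G.
  At G: no left child.
  At G: go right to U.
    At U: go left to H.
      H is a leaf — visit H.
    At U: go right to Q.
      At Q: no left child.
      At Q: go right to Y.
        Y is a leaf — visit Y.
      Visit Q.
    Visit U.
  Visit G.
At V: go right to T.
  At T: go left to C.
    At C: no left child.
    At C: go right to B.
      B is a leaf — visit B.
    Visit C.
  At T: go right to R.
    At R: no left child.
    At R: go right to X.
      X is a leaf — visit X.
    Visit R.
  Visit T.
Visit V.
Full post-order sequence: H, Y, Q, U, G, B, C, X, R, T, V.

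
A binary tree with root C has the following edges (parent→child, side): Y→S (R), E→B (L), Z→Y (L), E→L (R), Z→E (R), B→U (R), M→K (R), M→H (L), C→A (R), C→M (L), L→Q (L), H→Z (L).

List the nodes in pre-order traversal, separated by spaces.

C M H Z Y S E B U L Q K A

Pre-order visits the node, then its left subtree, then its right subtree.
Visit C.
At C: go left to M.
  Visit M.
  At M: go left to H.
    Visit H.
    At H: go left to Z.
      Visit Z.
      At Z: go left to Y.
        Visit Y.
        At Y: no left child.
        At Y: go right to S.
          S is a leaf — visit S.
      At Z: go right to E.
        Visit E.
        At E: go left to B.
          Visit B.
          At B: no left child.
          At B: go right to U.
            U is a leaf — visit U.
        At E: go right to L.
          Visit L.
          At L: go left to Q.
            Q is a leaf — visit Q.
          At L: no right child.
    At H: no right child.
  At M: go right to K.
    K is a leaf — visit K.
At C: go right to A.
  A is a leaf — visit A.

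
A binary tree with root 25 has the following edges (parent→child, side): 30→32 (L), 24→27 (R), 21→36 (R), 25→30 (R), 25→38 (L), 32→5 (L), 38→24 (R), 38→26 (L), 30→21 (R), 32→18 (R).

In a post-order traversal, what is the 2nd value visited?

27

Post-order visits the left subtree, then the right subtree, then the node.
At 25: go left to 38.
  At 38: go left to 26.
    26 is a leaf — visit 26.
  At 38: go right to 24.
    At 24: no left child.
    At 24: go right to 27.
      27 is a leaf — visit 27.
    Visit 24.
  Visit 38.
At 25: go right to 30.
  At 30: go left to 32.
    At 32: go left to 5.
      5 is a leaf — visit 5.
    At 32: go right to 18.
      18 is a leaf — visit 18.
    Visit 32.
  At 30: go right to 21.
    At 21: no left child.
    At 21: go right to 36.
      36 is a leaf — visit 36.
    Visit 21.
  Visit 30.
Visit 25.
Full post-order sequence: 26, 27, 24, 38, 5, 18, 32, 36, 21, 30, 25.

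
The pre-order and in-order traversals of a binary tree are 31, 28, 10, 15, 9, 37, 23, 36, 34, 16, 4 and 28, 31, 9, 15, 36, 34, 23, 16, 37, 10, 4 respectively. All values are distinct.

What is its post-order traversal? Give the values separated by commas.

The first element of pre-order is the root; it splits in-order into left and right subtrees.
Root 31: left subtree has 1 node {28}, right has 9 {9, 15, 36, 34, 23, 16, 37, 10, 4}.
  Root 10: left subtree has 7 nodes {9, 15, 36, 34, 23, 16, 37}, right has 1 {4}.
    Root 15: left subtree has 1 node {9}, right has 5 {36, 34, 23, 16, 37}.
      Root 37: left subtree has 4 nodes {36, 34, 23, 16}, right has 0 { }.
        Root 23: left subtree has 2 nodes {36, 34}, right has 1 {16}.
          Root 36: left subtree has 0 nodes { }, right has 1 {34}.

28, 9, 34, 36, 16, 23, 37, 15, 4, 10, 31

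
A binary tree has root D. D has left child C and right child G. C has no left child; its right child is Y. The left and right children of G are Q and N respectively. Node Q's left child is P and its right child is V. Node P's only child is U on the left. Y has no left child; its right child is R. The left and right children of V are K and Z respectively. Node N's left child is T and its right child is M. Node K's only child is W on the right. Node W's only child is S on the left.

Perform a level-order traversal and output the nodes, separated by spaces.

Level-order visits nodes level by level from the root, left to right within each level.
Level 0: D
Level 1: C, G
Level 2: Y, Q, N
Level 3: R, P, V, T, M
Level 4: U, K, Z
Level 5: W
Level 6: S

D C G Y Q N R P V T M U K Z W S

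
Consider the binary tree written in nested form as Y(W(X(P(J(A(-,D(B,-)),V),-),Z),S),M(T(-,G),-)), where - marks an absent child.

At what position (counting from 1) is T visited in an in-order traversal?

In-order visits the left subtree, then the node, then the right subtree.
At Y: go left to W.
  At W: go left to X.
    At X: go left to P.
      At P: go left to J.
        At J: go left to A.
          At A: no left child.
          Visit A.
          At A: go right to D.
            At D: go left to B.
              B is a leaf — visit B.
            Visit D.
            At D: no right child.
        Visit J.
        At J: go right to V.
          V is a leaf — visit V.
      Visit P.
      At P: no right child.
    Visit X.
    At X: go right to Z.
      Z is a leaf — visit Z.
  Visit W.
  At W: go right to S.
    S is a leaf — visit S.
Visit Y.
At Y: go right to M.
  At M: go left to T.
    At T: no left child.
    Visit T.
    At T: go right to G.
      G is a leaf — visit G.
  Visit M.
  At M: no right child.
Full in-order sequence: A, B, D, J, V, P, X, Z, W, S, Y, T, G, M.

12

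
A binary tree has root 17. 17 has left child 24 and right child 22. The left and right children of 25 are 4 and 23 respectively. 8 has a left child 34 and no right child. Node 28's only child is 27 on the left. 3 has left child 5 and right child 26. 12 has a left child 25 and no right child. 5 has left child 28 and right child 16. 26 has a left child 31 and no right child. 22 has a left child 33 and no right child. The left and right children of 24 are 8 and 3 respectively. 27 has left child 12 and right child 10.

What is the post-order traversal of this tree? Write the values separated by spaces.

Post-order visits the left subtree, then the right subtree, then the node.
At 17: go left to 24.
  At 24: go left to 8.
    At 8: go left to 34.
      34 is a leaf — visit 34.
    At 8: no right child.
    Visit 8.
  At 24: go right to 3.
    At 3: go left to 5.
      At 5: go left to 28.
        At 28: go left to 27.
          At 27: go left to 12.
            At 12: go left to 25.
              At 25: go left to 4.
                4 is a leaf — visit 4.
              At 25: go right to 23.
                23 is a leaf — visit 23.
              Visit 25.
            At 12: no right child.
            Visit 12.
          At 27: go right to 10.
            10 is a leaf — visit 10.
          Visit 27.
        At 28: no right child.
        Visit 28.
      At 5: go right to 16.
        16 is a leaf — visit 16.
      Visit 5.
    At 3: go right to 26.
      At 26: go left to 31.
        31 is a leaf — visit 31.
      At 26: no right child.
      Visit 26.
    Visit 3.
  Visit 24.
At 17: go right to 22.
  At 22: go left to 33.
    33 is a leaf — visit 33.
  At 22: no right child.
  Visit 22.
Visit 17.

34 8 4 23 25 12 10 27 28 16 5 31 26 3 24 33 22 17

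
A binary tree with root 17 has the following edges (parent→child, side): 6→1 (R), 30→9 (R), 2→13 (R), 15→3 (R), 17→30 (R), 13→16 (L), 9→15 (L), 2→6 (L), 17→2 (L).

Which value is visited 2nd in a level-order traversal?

Level-order visits nodes level by level from the root, left to right within each level.
Level 0: 17
Level 1: 2, 30
Level 2: 6, 13, 9
Level 3: 1, 16, 15
Level 4: 3
Full level-order sequence: 17, 2, 30, 6, 13, 9, 1, 16, 15, 3.

2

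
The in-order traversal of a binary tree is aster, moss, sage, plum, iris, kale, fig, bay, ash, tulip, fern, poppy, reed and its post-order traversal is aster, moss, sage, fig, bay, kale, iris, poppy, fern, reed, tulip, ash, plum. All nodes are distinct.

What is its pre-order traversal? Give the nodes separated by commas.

The last element of post-order is the root; it splits in-order into left and right subtrees.
Root plum: left subtree has 3 nodes {aster, moss, sage}, right has 9 {iris, kale, fig, bay, ash, tulip, fern, poppy, reed}.
  Root sage: left subtree has 2 nodes {aster, moss}, right has 0 { }.
    Root moss: left subtree has 1 node {aster}, right has 0 { }.
  Root ash: left subtree has 4 nodes {iris, kale, fig, bay}, right has 4 {tulip, fern, poppy, reed}.
    Root iris: left subtree has 0 nodes { }, right has 3 {kale, fig, bay}.
      Root kale: left subtree has 0 nodes { }, right has 2 {fig, bay}.
        Root bay: left subtree has 1 node {fig}, right has 0 { }.
    Root tulip: left subtree has 0 nodes { }, right has 3 {fern, poppy, reed}.
      Root reed: left subtree has 2 nodes {fern, poppy}, right has 0 { }.
        Root fern: left subtree has 0 nodes { }, right has 1 {poppy}.

plum, sage, moss, aster, ash, iris, kale, bay, fig, tulip, reed, fern, poppy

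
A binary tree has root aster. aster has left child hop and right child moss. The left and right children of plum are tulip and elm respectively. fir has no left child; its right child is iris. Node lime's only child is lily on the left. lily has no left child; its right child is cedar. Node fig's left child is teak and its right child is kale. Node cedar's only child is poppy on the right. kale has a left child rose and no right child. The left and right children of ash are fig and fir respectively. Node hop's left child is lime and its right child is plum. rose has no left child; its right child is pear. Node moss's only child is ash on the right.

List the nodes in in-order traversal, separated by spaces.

In-order visits the left subtree, then the node, then the right subtree.
At aster: go left to hop.
  At hop: go left to lime.
    At lime: go left to lily.
      At lily: no left child.
      Visit lily.
      At lily: go right to cedar.
        At cedar: no left child.
        Visit cedar.
        At cedar: go right to poppy.
          poppy is a leaf — visit poppy.
    Visit lime.
    At lime: no right child.
  Visit hop.
  At hop: go right to plum.
    At plum: go left to tulip.
      tulip is a leaf — visit tulip.
    Visit plum.
    At plum: go right to elm.
      elm is a leaf — visit elm.
Visit aster.
At aster: go right to moss.
  At moss: no left child.
  Visit moss.
  At moss: go right to ash.
    At ash: go left to fig.
      At fig: go left to teak.
        teak is a leaf — visit teak.
      Visit fig.
      At fig: go right to kale.
        At kale: go left to rose.
          At rose: no left child.
          Visit rose.
          At rose: go right to pear.
            pear is a leaf — visit pear.
        Visit kale.
        At kale: no right child.
    Visit ash.
    At ash: go right to fir.
      At fir: no left child.
      Visit fir.
      At fir: go right to iris.
        iris is a leaf — visit iris.

lily cedar poppy lime hop tulip plum elm aster moss teak fig rose pear kale ash fir iris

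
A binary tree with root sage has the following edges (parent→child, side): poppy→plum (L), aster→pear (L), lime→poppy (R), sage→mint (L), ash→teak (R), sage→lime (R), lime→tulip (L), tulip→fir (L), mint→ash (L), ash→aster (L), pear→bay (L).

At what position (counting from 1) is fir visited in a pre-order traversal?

Pre-order visits the node, then its left subtree, then its right subtree.
Visit sage.
At sage: go left to mint.
  Visit mint.
  At mint: go left to ash.
    Visit ash.
    At ash: go left to aster.
      Visit aster.
      At aster: go left to pear.
        Visit pear.
        At pear: go left to bay.
          bay is a leaf — visit bay.
        At pear: no right child.
      At aster: no right child.
    At ash: go right to teak.
      teak is a leaf — visit teak.
  At mint: no right child.
At sage: go right to lime.
  Visit lime.
  At lime: go left to tulip.
    Visit tulip.
    At tulip: go left to fir.
      fir is a leaf — visit fir.
    At tulip: no right child.
  At lime: go right to poppy.
    Visit poppy.
    At poppy: go left to plum.
      plum is a leaf — visit plum.
    At poppy: no right child.
Full pre-order sequence: sage, mint, ash, aster, pear, bay, teak, lime, tulip, fir, poppy, plum.

10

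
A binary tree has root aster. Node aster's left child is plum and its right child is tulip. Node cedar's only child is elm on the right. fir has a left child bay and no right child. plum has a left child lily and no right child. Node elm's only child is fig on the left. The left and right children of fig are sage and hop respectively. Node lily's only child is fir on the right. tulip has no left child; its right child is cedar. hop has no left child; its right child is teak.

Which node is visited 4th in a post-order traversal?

Post-order visits the left subtree, then the right subtree, then the node.
At aster: go left to plum.
  At plum: go left to lily.
    At lily: no left child.
    At lily: go right to fir.
      At fir: go left to bay.
        bay is a leaf — visit bay.
      At fir: no right child.
      Visit fir.
    Visit lily.
  At plum: no right child.
  Visit plum.
At aster: go right to tulip.
  At tulip: no left child.
  At tulip: go right to cedar.
    At cedar: no left child.
    At cedar: go right to elm.
      At elm: go left to fig.
        At fig: go left to sage.
          sage is a leaf — visit sage.
        At fig: go right to hop.
          At hop: no left child.
          At hop: go right to teak.
            teak is a leaf — visit teak.
          Visit hop.
        Visit fig.
      At elm: no right child.
      Visit elm.
    Visit cedar.
  Visit tulip.
Visit aster.
Full post-order sequence: bay, fir, lily, plum, sage, teak, hop, fig, elm, cedar, tulip, aster.

plum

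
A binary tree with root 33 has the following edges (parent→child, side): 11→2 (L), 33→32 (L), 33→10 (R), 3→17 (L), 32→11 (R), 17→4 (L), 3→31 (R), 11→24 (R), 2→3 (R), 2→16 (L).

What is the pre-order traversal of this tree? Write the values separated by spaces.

33 32 11 2 16 3 17 4 31 24 10

Pre-order visits the node, then its left subtree, then its right subtree.
Visit 33.
At 33: go left to 32.
  Visit 32.
  At 32: no left child.
  At 32: go right to 11.
    Visit 11.
    At 11: go left to 2.
      Visit 2.
      At 2: go left to 16.
        16 is a leaf — visit 16.
      At 2: go right to 3.
        Visit 3.
        At 3: go left to 17.
          Visit 17.
          At 17: go left to 4.
            4 is a leaf — visit 4.
          At 17: no right child.
        At 3: go right to 31.
          31 is a leaf — visit 31.
    At 11: go right to 24.
      24 is a leaf — visit 24.
At 33: go right to 10.
  10 is a leaf — visit 10.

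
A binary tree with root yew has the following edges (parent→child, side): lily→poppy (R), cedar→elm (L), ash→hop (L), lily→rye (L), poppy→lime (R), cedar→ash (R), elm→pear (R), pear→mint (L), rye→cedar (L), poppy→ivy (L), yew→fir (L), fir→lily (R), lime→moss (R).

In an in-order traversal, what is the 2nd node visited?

elm

In-order visits the left subtree, then the node, then the right subtree.
At yew: go left to fir.
  At fir: no left child.
  Visit fir.
  At fir: go right to lily.
    At lily: go left to rye.
      At rye: go left to cedar.
        At cedar: go left to elm.
          At elm: no left child.
          Visit elm.
          At elm: go right to pear.
            At pear: go left to mint.
              mint is a leaf — visit mint.
            Visit pear.
            At pear: no right child.
        Visit cedar.
        At cedar: go right to ash.
          At ash: go left to hop.
            hop is a leaf — visit hop.
          Visit ash.
          At ash: no right child.
      Visit rye.
      At rye: no right child.
    Visit lily.
    At lily: go right to poppy.
      At poppy: go left to ivy.
        ivy is a leaf — visit ivy.
      Visit poppy.
      At poppy: go right to lime.
        At lime: no left child.
        Visit lime.
        At lime: go right to moss.
          moss is a leaf — visit moss.
Visit yew.
At yew: no right child.
Full in-order sequence: fir, elm, mint, pear, cedar, hop, ash, rye, lily, ivy, poppy, lime, moss, yew.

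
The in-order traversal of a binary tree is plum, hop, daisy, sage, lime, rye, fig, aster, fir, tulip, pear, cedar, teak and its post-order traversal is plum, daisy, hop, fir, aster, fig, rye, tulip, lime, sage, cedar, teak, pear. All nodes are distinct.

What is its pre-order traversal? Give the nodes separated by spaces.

The last element of post-order is the root; it splits in-order into left and right subtrees.
Root pear: left subtree has 10 nodes {plum, hop, daisy, sage, lime, rye, fig, aster, fir, tulip}, right has 2 {cedar, teak}.
  Root sage: left subtree has 3 nodes {plum, hop, daisy}, right has 6 {lime, rye, fig, aster, fir, tulip}.
    Root hop: left subtree has 1 node {plum}, right has 1 {daisy}.
    Root lime: left subtree has 0 nodes { }, right has 5 {rye, fig, aster, fir, tulip}.
      Root tulip: left subtree has 4 nodes {rye, fig, aster, fir}, right has 0 { }.
        Root rye: left subtree has 0 nodes { }, right has 3 {fig, aster, fir}.
          Root fig: left subtree has 0 nodes { }, right has 2 {aster, fir}.
            Root aster: left subtree has 0 nodes { }, right has 1 {fir}.
  Root teak: left subtree has 1 node {cedar}, right has 0 { }.

pear sage hop plum daisy lime tulip rye fig aster fir teak cedar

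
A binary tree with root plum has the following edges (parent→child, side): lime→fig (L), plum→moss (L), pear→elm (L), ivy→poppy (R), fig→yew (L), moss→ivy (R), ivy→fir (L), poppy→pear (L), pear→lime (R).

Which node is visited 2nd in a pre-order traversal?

moss

Pre-order visits the node, then its left subtree, then its right subtree.
Visit plum.
At plum: go left to moss.
  Visit moss.
  At moss: no left child.
  At moss: go right to ivy.
    Visit ivy.
    At ivy: go left to fir.
      fir is a leaf — visit fir.
    At ivy: go right to poppy.
      Visit poppy.
      At poppy: go left to pear.
        Visit pear.
        At pear: go left to elm.
          elm is a leaf — visit elm.
        At pear: go right to lime.
          Visit lime.
          At lime: go left to fig.
            Visit fig.
            At fig: go left to yew.
              yew is a leaf — visit yew.
            At fig: no right child.
          At lime: no right child.
      At poppy: no right child.
At plum: no right child.
Full pre-order sequence: plum, moss, ivy, fir, poppy, pear, elm, lime, fig, yew.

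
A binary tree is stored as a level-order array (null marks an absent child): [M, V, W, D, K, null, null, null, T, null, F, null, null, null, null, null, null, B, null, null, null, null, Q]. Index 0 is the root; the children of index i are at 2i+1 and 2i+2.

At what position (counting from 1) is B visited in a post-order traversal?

Post-order visits the left subtree, then the right subtree, then the node.
At M: go left to V.
  At V: go left to D.
    At D: no left child.
    At D: go right to T.
      At T: go left to B.
        B is a leaf — visit B.
      At T: no right child.
      Visit T.
    Visit D.
  At V: go right to K.
    At K: no left child.
    At K: go right to F.
      At F: no left child.
      At F: go right to Q.
        Q is a leaf — visit Q.
      Visit F.
    Visit K.
  Visit V.
At M: go right to W.
  W is a leaf — visit W.
Visit M.
Full post-order sequence: B, T, D, Q, F, K, V, W, M.

1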